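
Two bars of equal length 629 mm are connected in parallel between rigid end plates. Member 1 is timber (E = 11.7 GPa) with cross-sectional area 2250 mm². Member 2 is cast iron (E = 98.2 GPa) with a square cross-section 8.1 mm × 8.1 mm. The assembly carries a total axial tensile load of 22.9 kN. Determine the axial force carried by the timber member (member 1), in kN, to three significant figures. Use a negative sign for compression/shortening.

A_2 = 65.61 mm².
Equal strain + equilibrium ⇒ each member carries load in proportion to AE: A₁E₁ = 26320000 N, A₂E₂ = 6443000 N, ΣAE = 32770000 N.
F₁ = P·A₁E₁/ΣAE = 22900·26320000/32770000 = 18400 N.

18.4 kN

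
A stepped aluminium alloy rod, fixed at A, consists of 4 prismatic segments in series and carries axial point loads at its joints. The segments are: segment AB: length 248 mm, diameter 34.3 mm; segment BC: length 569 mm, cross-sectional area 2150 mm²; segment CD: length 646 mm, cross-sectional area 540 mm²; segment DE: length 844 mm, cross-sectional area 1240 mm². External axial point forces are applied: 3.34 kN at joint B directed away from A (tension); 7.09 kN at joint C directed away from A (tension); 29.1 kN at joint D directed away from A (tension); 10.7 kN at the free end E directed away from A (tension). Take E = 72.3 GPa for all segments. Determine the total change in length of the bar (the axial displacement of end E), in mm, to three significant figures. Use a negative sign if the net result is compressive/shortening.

Internal axial forces (sectioning from the free end, tension +): N_DE = 10.7 kN, N_CD = 39.8 kN, N_BC = 46.89 kN, N_AB = 50.23 kN.
A_AB = 924 mm².
δ_AB = 50230·248/(924·72300) = 0.1865 mm
δ_BC = 46890·569/(2150·72300) = 0.1716 mm
δ_CD = 39800·646/(540·72300) = 0.6585 mm
δ_DE = 10700·844/(1240·72300) = 0.1007 mm
δ = Σδ_i = 1.117 mm.

1.12 mm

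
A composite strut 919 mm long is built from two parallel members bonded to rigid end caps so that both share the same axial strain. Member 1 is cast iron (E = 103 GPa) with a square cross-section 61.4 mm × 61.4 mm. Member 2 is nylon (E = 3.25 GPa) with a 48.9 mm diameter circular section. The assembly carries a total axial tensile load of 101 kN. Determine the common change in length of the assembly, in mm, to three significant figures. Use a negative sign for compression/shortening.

0.235 mm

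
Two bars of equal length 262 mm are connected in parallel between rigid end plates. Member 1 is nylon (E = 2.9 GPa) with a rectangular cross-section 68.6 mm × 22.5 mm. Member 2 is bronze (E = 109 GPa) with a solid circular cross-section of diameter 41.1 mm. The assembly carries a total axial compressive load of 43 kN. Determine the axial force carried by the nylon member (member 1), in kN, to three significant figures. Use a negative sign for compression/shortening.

-1.29 kN

A_1 = 1543 mm².
A_2 = 1327 mm².
Equal strain + equilibrium ⇒ each member carries load in proportion to AE: A₁E₁ = 4476000 N, A₂E₂ = 144600000 N, ΣAE = 149100000 N.
F₁ = P·A₁E₁/ΣAE = -43000·4476000/149100000 = -1291 N.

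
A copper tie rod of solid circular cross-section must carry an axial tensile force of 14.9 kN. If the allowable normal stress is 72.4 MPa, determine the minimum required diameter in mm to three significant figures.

16.2 mm

Required area A ≥ P/σ_allow = 14900/72.4 = 205.8 mm².
For a solid circular section, d ≥ √(4A/π) = 16.19 mm.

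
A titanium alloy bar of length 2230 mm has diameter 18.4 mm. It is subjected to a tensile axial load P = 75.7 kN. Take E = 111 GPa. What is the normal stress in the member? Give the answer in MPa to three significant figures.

285 MPa

A = 265.9 mm².
σ = N/A = 75700/265.9 = 284.7 MPa.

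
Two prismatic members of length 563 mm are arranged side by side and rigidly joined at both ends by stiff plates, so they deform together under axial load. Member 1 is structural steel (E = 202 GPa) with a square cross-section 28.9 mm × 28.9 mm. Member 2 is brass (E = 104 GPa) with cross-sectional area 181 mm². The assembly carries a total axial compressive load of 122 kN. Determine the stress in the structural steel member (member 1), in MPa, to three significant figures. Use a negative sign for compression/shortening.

A_1 = 835.2 mm².
Equal strain + equilibrium ⇒ each member carries load in proportion to AE: A₁E₁ = 168700000 N, A₂E₂ = 18820000 N, ΣAE = 187500000 N.
σ₁ = P·E₁/ΣAE = -122000·202000/187500000 = -131.4 MPa.

-131 MPa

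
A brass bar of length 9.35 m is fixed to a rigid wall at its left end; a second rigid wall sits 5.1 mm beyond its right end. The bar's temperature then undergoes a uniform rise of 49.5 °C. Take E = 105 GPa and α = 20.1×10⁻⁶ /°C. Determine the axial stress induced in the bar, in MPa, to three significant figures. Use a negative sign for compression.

-47.2 MPa

Free thermal expansion αLΔT = 20.1e-6 · 9350 · 49.5 = 9.303 mm.
The walls engage after the gap closes; constrained expansion = 9.303 − 5.1 = 4.203 mm.
The walls impose strain ε = −(4.203)/9350 = -4.4950e-04; σ = Eε = 105000 · -4.4950e-04 = -47.2 MPa.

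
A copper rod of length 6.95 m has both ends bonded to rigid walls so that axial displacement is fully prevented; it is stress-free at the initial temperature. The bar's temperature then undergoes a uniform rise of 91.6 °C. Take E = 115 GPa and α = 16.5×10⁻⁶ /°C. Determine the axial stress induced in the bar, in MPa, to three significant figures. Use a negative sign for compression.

-174 MPa

Free thermal expansion αLΔT = 16.5e-6 · 6950 · 91.6 = 10.5 mm.
The walls impose strain ε = −(10.5)/6950 = -1.5114e-03; σ = Eε = 115000 · -1.5114e-03 = -173.8 MPa.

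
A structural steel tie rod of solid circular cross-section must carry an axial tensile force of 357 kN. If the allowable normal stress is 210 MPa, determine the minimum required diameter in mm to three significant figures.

46.5 mm

Required area A ≥ P/σ_allow = 357000/210 = 1700 mm².
For a solid circular section, d ≥ √(4A/π) = 46.52 mm.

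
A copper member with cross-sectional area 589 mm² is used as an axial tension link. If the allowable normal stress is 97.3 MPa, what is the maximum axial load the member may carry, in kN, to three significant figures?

P_max = σ_allow · A = 97.3 · 589 = 57310 N = 57.31 kN.

57.3 kN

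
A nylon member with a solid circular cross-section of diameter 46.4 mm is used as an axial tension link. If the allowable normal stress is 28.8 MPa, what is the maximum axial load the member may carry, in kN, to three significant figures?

48.7 kN

A = 1691 mm².
P_max = σ_allow · A = 28.8 · 1691 = 48700 N = 48.7 kN.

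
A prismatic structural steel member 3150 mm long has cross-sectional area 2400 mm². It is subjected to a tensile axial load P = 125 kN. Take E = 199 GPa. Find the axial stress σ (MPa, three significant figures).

σ = N/A = 125000/2400 = 52.08 MPa.

52.1 MPa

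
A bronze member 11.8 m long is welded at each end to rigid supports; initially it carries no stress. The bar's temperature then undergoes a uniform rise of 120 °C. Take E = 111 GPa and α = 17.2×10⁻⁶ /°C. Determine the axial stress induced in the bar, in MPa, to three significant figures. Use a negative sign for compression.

Free thermal expansion αLΔT = 17.2e-6 · 11800 · 120 = 24.36 mm.
The walls impose strain ε = −(24.36)/11800 = -2.0640e-03; σ = Eε = 111000 · -2.0640e-03 = -229.1 MPa.

-229 MPa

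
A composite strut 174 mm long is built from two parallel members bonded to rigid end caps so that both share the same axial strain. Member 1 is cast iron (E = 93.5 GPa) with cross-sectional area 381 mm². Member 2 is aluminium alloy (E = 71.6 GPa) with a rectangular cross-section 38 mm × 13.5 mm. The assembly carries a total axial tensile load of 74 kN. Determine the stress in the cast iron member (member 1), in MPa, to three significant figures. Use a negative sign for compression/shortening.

95.6 MPa

A_2 = 513 mm².
Equal strain + equilibrium ⇒ each member carries load in proportion to AE: A₁E₁ = 35620000 N, A₂E₂ = 36730000 N, ΣAE = 72350000 N.
σ₁ = P·E₁/ΣAE = 74000·93500/72350000 = 95.63 MPa.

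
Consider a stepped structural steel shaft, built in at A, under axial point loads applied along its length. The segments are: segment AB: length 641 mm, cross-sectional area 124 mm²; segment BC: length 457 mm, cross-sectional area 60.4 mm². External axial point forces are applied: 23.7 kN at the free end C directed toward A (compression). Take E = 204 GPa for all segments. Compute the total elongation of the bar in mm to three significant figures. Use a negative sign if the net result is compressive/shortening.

-1.48 mm

Internal axial forces (sectioning from the free end, tension +): N_BC = -23.7 kN, N_AB = -23.7 kN.
δ_AB = -23700·641/(124·204000) = -0.6006 mm
δ_BC = -23700·457/(60.4·204000) = -0.879 mm
δ = Σδ_i = -1.48 mm.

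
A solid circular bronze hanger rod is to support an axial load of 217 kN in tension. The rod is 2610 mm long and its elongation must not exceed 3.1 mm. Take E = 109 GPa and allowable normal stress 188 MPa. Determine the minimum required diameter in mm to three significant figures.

46.2 mm

Required area A ≥ P/σ_allow = 217000/188 = 1154 mm².
For a solid circular section, d ≥ √(4A/π) = 38.34 mm.
Elongation limit: A ≥ PL/(Eδ_allow) = 217000·2610/(109000·3.1) = 1676 mm² ⇒ d ≥ 46.2 mm.
The elongation limit governs.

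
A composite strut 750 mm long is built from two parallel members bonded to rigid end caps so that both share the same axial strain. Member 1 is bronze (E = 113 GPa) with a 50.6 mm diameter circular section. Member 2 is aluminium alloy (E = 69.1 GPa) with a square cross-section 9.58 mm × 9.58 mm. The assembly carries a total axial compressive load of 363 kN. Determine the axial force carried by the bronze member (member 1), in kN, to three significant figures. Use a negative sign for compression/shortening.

A_1 = 2011 mm².
A_2 = 91.78 mm².
Equal strain + equilibrium ⇒ each member carries load in proportion to AE: A₁E₁ = 227200000 N, A₂E₂ = 6342000 N, ΣAE = 233600000 N.
F₁ = P·A₁E₁/ΣAE = -363000·227200000/233600000 = -353100 N.

-353 kN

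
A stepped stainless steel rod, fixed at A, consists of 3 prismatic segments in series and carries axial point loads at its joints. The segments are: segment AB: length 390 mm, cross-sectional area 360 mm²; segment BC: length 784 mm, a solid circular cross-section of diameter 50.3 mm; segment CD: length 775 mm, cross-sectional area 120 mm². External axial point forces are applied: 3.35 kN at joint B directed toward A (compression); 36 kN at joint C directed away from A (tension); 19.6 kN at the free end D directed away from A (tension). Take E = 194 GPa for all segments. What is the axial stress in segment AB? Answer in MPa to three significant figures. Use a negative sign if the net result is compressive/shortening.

145 MPa

Internal axial forces (sectioning from the free end, tension +): N_CD = 19.6 kN, N_BC = 55.6 kN, N_AB = 52.25 kN.
σ_AB = N_AB/A_AB = 52250/360 = 145.1 MPa.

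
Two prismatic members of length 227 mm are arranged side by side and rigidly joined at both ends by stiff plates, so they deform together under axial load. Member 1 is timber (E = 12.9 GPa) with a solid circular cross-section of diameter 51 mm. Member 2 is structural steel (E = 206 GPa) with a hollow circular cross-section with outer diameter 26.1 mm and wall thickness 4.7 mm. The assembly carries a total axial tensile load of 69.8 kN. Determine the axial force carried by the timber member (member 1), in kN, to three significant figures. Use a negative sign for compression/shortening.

A_1 = 2043 mm².
A_2 = 316 mm².
Equal strain + equilibrium ⇒ each member carries load in proportion to AE: A₁E₁ = 26350000 N, A₂E₂ = 65090000 N, ΣAE = 91440000 N.
F₁ = P·A₁E₁/ΣAE = 69800·26350000/91440000 = 20110 N.

20.1 kN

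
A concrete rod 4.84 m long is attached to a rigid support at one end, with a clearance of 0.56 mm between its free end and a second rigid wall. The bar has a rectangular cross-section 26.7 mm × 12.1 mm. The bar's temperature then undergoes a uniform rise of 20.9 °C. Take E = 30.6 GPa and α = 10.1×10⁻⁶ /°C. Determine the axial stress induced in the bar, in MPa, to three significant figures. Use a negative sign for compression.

-2.92 MPa

Free thermal expansion αLΔT = 10.1e-6 · 4840 · 20.9 = 1.022 mm.
The walls engage after the gap closes; constrained expansion = 1.022 − 0.56 = 0.4617 mm.
The walls impose strain ε = −(0.4617)/4840 = -9.5388e-05; σ = Eε = 30600 · -9.5388e-05 = -2.919 MPa.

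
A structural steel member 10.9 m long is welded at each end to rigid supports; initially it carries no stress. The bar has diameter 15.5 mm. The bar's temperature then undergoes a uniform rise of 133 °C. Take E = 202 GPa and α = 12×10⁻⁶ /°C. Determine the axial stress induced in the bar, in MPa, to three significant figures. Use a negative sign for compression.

Free thermal expansion αLΔT = 12e-6 · 10900 · 133 = 17.4 mm.
The walls impose strain ε = −(17.4)/10900 = -1.5960e-03; σ = Eε = 202000 · -1.5960e-03 = -322.4 MPa.

-322 MPa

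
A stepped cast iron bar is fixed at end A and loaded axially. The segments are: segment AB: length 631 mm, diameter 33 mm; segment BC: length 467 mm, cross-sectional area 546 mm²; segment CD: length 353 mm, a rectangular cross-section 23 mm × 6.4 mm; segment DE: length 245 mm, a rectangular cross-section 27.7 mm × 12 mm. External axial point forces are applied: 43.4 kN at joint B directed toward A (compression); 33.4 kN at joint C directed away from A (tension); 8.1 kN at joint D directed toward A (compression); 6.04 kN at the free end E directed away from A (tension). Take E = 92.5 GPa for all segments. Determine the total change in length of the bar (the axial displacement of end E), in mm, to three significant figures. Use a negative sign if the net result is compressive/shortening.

0.188 mm

Internal axial forces (sectioning from the free end, tension +): N_DE = 6.04 kN, N_CD = -2.06 kN, N_BC = 31.34 kN, N_AB = -12.06 kN.
A_AB = 855.3 mm².
A_CD = 147.2 mm².
A_DE = 332.4 mm².
δ_AB = -12060·631/(855.3·92500) = -0.09619 mm
δ_BC = 31340·467/(546·92500) = 0.2898 mm
δ_CD = -2060·353/(147.2·92500) = -0.05341 mm
δ_DE = 6040·245/(332.4·92500) = 0.04813 mm
δ = Σδ_i = 0.1883 mm.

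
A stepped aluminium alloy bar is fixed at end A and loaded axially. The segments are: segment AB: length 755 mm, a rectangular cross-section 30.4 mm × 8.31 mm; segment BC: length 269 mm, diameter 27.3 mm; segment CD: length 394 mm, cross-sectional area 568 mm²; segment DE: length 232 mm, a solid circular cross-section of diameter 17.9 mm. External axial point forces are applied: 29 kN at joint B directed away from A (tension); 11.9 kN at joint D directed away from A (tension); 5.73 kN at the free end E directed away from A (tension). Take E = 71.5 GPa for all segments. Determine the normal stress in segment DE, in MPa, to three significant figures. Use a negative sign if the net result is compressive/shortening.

Internal axial forces (sectioning from the free end, tension +): N_DE = 5.73 kN, N_CD = 17.63 kN, N_BC = 17.63 kN, N_AB = 46.63 kN.
A_DE = 251.6 mm².
σ_DE = N_DE/A_DE = 5730/251.6 = 22.77 MPa.

22.8 MPa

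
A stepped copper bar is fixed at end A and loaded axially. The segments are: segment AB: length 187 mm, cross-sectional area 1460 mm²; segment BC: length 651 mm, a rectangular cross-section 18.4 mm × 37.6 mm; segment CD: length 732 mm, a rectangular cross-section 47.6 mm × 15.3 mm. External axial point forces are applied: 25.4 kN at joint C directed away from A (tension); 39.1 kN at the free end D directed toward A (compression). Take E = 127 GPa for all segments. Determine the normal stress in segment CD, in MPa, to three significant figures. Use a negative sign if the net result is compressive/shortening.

Internal axial forces (sectioning from the free end, tension +): N_CD = -39.1 kN, N_BC = -13.7 kN, N_AB = -13.7 kN.
A_CD = 728.3 mm².
σ_CD = N_CD/A_CD = -39100/728.3 = -53.69 MPa.

-53.7 MPa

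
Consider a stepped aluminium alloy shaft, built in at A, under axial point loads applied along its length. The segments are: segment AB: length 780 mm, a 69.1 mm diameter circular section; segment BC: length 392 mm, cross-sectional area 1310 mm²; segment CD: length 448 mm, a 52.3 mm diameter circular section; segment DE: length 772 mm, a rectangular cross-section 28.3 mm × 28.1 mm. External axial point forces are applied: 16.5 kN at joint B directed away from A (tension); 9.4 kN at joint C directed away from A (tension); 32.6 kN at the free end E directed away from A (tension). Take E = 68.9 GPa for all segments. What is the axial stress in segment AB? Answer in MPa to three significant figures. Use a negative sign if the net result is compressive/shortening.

15.6 MPa

Internal axial forces (sectioning from the free end, tension +): N_DE = 32.6 kN, N_CD = 32.6 kN, N_BC = 42 kN, N_AB = 58.5 kN.
A_AB = 3750 mm².
σ_AB = N_AB/A_AB = 58500/3750 = 15.6 MPa.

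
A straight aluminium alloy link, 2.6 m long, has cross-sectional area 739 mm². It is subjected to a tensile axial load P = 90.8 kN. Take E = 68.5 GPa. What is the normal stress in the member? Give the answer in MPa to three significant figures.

σ = N/A = 90800/739 = 122.9 MPa.

123 MPa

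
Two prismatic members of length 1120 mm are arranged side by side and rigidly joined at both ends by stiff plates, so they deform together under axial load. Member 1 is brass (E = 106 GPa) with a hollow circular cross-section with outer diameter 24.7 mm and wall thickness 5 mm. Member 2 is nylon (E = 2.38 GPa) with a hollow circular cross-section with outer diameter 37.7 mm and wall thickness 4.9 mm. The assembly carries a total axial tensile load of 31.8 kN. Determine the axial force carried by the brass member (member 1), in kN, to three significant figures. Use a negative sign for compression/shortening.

30.7 kN

A_1 = 309.4 mm².
A_2 = 504.9 mm².
Equal strain + equilibrium ⇒ each member carries load in proportion to AE: A₁E₁ = 32800000 N, A₂E₂ = 1202000 N, ΣAE = 34000000 N.
F₁ = P·A₁E₁/ΣAE = 31800·32800000/34000000 = 30680 N.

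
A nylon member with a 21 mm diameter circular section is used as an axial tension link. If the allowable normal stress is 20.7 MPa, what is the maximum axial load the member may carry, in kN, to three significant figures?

7.17 kN

A = 346.4 mm².
P_max = σ_allow · A = 20.7 · 346.4 = 7170 N = 7.17 kN.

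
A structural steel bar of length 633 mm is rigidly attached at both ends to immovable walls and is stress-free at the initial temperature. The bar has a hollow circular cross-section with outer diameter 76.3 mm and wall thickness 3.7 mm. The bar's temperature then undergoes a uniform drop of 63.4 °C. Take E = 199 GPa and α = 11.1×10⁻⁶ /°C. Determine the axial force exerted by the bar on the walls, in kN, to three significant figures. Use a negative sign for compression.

118 kN

Free thermal expansion αLΔT = 11.1e-6 · 633 · -63.4 = -0.4455 mm.
The walls impose strain ε = −(-0.4455)/633 = 7.0374e-04; σ = Eε = 199000 · 7.0374e-04 = 140 MPa.
Wall reaction R = σ·A = 140·843.9 = 118200 N = 118.2 kN.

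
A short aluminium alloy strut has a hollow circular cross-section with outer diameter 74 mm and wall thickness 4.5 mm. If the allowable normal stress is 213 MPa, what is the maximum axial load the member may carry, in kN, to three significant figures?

A = 982.5 mm².
P_max = σ_allow · A = 213 · 982.5 = 209300 N = 209.3 kN.

209 kN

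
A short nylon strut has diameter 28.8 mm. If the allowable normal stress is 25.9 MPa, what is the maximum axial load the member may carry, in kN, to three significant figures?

16.9 kN

A = 651.4 mm².
P_max = σ_allow · A = 25.9 · 651.4 = 16870 N = 16.87 kN.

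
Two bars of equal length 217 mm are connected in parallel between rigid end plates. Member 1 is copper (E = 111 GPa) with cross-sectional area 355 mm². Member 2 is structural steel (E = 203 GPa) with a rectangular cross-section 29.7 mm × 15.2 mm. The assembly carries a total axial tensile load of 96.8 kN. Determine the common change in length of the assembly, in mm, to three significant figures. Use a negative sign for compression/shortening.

A_2 = 451.4 mm².
Equal strain + equilibrium ⇒ each member carries load in proportion to AE: A₁E₁ = 39400000 N, A₂E₂ = 91640000 N, ΣAE = 131000000 N.
δ = PL/ΣAE = 96800·217/131000000 = 0.1603 mm.

0.160 mm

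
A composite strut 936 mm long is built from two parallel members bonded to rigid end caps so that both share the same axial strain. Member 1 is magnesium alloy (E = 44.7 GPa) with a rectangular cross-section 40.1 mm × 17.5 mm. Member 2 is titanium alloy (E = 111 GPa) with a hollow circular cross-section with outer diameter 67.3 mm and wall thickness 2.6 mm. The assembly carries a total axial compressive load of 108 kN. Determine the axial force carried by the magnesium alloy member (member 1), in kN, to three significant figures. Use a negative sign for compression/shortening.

-37.6 kN

A_1 = 701.8 mm².
A_2 = 528.5 mm².
Equal strain + equilibrium ⇒ each member carries load in proportion to AE: A₁E₁ = 31370000 N, A₂E₂ = 58660000 N, ΣAE = 90030000 N.
F₁ = P·A₁E₁/ΣAE = -108000·31370000/90030000 = -37630 N.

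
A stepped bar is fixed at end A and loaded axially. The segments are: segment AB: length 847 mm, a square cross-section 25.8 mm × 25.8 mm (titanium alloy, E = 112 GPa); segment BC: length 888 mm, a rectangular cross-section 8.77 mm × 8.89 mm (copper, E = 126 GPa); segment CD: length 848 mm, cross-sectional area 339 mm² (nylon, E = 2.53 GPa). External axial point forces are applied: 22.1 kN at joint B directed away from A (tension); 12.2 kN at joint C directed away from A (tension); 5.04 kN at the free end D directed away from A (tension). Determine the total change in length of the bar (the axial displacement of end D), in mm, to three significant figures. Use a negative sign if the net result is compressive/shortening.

Internal axial forces (sectioning from the free end, tension +): N_CD = 5.04 kN, N_BC = 17.24 kN, N_AB = 39.34 kN.
A_AB = 665.6 mm².
A_BC = 77.97 mm².
δ_AB = 39340·847/(665.6·112000) = 0.447 mm
δ_BC = 17240·888/(77.97·126000) = 1.558 mm
δ_CD = 5040·848/(339·2530) = 4.983 mm
δ = Σδ_i = 6.989 mm.

6.99 mm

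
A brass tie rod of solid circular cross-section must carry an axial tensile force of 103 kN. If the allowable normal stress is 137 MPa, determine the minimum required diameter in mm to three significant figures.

30.9 mm

Required area A ≥ P/σ_allow = 103000/137 = 751.8 mm².
For a solid circular section, d ≥ √(4A/π) = 30.94 mm.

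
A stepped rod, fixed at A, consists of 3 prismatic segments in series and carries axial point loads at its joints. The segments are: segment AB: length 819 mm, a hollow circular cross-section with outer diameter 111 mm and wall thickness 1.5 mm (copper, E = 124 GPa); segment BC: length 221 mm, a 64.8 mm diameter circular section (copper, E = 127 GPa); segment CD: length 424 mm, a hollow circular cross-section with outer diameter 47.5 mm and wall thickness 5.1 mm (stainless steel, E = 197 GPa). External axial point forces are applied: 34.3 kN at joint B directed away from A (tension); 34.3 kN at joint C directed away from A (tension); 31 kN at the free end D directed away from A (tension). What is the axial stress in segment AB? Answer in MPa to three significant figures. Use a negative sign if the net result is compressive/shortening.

193 MPa

Internal axial forces (sectioning from the free end, tension +): N_CD = 31 kN, N_BC = 65.3 kN, N_AB = 99.6 kN.
A_AB = 516 mm².
σ_AB = N_AB/A_AB = 99600/516 = 193 MPa.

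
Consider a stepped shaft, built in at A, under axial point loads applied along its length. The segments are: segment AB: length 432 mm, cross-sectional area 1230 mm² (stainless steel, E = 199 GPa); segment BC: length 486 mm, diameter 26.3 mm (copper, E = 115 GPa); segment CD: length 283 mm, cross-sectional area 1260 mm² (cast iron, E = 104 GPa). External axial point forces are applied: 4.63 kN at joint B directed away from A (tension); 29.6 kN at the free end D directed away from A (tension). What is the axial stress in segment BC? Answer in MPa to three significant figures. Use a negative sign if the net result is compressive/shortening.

54.5 MPa

Internal axial forces (sectioning from the free end, tension +): N_CD = 29.6 kN, N_BC = 29.6 kN, N_AB = 34.23 kN.
A_BC = 543.3 mm².
σ_BC = N_BC/A_BC = 29600/543.3 = 54.49 MPa.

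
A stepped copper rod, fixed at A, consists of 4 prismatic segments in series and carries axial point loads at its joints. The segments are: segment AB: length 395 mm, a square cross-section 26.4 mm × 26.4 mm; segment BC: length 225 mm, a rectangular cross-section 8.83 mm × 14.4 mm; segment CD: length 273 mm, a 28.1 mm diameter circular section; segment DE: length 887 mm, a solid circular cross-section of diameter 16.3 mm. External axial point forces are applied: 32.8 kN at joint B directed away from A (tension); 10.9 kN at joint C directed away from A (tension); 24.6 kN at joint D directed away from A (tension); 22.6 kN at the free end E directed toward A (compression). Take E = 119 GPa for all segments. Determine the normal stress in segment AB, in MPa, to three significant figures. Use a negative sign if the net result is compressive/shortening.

65.6 MPa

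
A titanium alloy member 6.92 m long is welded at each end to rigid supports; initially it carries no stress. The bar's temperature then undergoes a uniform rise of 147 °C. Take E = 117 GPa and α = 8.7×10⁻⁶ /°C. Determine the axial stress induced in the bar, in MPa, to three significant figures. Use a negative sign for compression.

-150 MPa

Free thermal expansion αLΔT = 8.7e-6 · 6920 · 147 = 8.85 mm.
The walls impose strain ε = −(8.85)/6920 = -1.2789e-03; σ = Eε = 117000 · -1.2789e-03 = -149.6 MPa.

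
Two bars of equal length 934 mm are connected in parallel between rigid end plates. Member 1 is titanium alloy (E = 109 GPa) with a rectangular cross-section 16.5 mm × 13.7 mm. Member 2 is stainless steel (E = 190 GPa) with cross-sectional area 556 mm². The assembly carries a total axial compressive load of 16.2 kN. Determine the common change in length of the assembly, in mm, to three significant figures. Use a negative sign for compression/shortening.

-0.116 mm

A_1 = 226 mm².
Equal strain + equilibrium ⇒ each member carries load in proportion to AE: A₁E₁ = 24640000 N, A₂E₂ = 105600000 N, ΣAE = 130300000 N.
δ = PL/ΣAE = -16200·934/130300000 = -0.1161 mm.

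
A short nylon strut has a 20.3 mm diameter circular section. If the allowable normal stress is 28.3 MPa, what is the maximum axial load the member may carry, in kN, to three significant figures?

9.16 kN

A = 323.7 mm².
P_max = σ_allow · A = 28.3 · 323.7 = 9159 N = 9.159 kN.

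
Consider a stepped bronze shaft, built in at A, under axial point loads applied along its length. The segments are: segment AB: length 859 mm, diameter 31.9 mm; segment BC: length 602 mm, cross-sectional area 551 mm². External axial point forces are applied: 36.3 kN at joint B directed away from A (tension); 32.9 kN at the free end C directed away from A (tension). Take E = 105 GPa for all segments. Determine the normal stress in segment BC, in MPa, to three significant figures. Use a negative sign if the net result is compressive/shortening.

59.7 MPa

Internal axial forces (sectioning from the free end, tension +): N_BC = 32.9 kN, N_AB = 69.2 kN.
σ_BC = N_BC/A_BC = 32900/551 = 59.71 MPa.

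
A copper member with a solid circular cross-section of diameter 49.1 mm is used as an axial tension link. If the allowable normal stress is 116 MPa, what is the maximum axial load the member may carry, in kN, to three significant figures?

220 kN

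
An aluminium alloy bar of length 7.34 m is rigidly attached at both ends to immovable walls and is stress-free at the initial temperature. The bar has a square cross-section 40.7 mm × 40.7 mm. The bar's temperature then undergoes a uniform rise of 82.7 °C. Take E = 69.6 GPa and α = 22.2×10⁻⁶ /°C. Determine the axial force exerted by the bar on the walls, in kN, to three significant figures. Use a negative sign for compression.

-212 kN

Free thermal expansion αLΔT = 22.2e-6 · 7340 · 82.7 = 13.48 mm.
The walls impose strain ε = −(13.48)/7340 = -1.8359e-03; σ = Eε = 69600 · -1.8359e-03 = -127.8 MPa.
Wall reaction R = σ·A = -127.8·1656 = -211700 N = -211.7 kN.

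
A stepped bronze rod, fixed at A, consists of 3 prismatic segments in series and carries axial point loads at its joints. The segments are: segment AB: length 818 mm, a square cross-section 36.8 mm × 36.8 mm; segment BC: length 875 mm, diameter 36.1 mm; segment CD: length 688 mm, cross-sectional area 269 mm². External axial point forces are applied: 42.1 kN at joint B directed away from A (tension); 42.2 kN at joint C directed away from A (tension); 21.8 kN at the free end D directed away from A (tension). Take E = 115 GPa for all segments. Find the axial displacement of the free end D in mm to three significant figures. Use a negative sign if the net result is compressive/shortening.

Internal axial forces (sectioning from the free end, tension +): N_CD = 21.8 kN, N_BC = 64 kN, N_AB = 106.1 kN.
A_AB = 1354 mm².
A_BC = 1024 mm².
δ_AB = 106100·818/(1354·115000) = 0.5573 mm
δ_BC = 64000·875/(1024·115000) = 0.4758 mm
δ_CD = 21800·688/(269·115000) = 0.4848 mm
δ = Σδ_i = 1.518 mm.

1.52 mm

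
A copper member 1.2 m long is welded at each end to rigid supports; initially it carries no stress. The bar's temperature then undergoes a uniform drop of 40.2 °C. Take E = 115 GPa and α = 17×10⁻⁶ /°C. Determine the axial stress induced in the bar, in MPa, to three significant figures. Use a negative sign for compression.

78.6 MPa

Free thermal expansion αLΔT = 17e-6 · 1200 · -40.2 = -0.8201 mm.
The walls impose strain ε = −(-0.8201)/1200 = 6.8340e-04; σ = Eε = 115000 · 6.8340e-04 = 78.59 MPa.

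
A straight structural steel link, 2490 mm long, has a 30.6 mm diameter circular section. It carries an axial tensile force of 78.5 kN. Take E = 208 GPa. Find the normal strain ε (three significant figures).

A = 735.4 mm².
σ = N/A = 106.7 MPa; ε = σ/E = 106.7/208000 = 5.132e-04.

5.13e-04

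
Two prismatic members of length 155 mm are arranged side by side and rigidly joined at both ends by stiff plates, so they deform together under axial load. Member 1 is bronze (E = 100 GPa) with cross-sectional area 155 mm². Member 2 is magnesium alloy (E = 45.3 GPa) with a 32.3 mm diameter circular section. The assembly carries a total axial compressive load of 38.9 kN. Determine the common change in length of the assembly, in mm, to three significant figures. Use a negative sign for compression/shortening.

-0.115 mm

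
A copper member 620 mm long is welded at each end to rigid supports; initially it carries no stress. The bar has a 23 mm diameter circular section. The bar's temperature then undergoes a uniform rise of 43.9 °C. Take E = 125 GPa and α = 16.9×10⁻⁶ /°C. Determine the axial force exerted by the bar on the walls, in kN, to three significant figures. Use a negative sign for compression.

-38.5 kN

Free thermal expansion αLΔT = 16.9e-6 · 620 · 43.9 = 0.46 mm.
The walls impose strain ε = −(0.46)/620 = -7.4191e-04; σ = Eε = 125000 · -7.4191e-04 = -92.74 MPa.
Wall reaction R = σ·A = -92.74·415.5 = -38530 N = -38.53 kN.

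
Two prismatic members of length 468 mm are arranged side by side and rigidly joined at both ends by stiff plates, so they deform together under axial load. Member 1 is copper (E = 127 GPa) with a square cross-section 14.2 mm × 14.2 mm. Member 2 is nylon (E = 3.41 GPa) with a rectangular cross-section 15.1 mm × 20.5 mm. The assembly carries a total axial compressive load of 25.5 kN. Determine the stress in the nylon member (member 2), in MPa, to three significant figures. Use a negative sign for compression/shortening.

A_1 = 201.6 mm².
A_2 = 309.6 mm².
Equal strain + equilibrium ⇒ each member carries load in proportion to AE: A₁E₁ = 25610000 N, A₂E₂ = 1056000 N, ΣAE = 26660000 N.
σ₂ = P·E₂/ΣAE = -25500·3410/26660000 = -3.261 MPa.

-3.26 MPa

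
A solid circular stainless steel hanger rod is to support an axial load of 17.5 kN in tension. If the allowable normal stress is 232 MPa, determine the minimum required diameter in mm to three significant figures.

Required area A ≥ P/σ_allow = 17500/232 = 75.43 mm².
For a solid circular section, d ≥ √(4A/π) = 9.8 mm.

9.80 mm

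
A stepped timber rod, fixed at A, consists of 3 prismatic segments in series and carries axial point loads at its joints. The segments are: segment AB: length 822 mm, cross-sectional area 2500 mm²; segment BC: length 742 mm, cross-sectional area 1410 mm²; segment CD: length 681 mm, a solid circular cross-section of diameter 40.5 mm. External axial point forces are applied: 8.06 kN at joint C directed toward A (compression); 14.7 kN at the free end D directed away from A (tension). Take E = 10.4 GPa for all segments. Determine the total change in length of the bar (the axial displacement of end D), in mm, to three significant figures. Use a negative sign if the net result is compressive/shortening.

1.29 mm

Internal axial forces (sectioning from the free end, tension +): N_CD = 14.7 kN, N_BC = 6.64 kN, N_AB = 6.64 kN.
A_CD = 1288 mm².
δ_AB = 6640·822/(2500·10400) = 0.2099 mm
δ_BC = 6640·742/(1410·10400) = 0.336 mm
δ_CD = 14700·681/(1288·10400) = 0.7472 mm
δ = Σδ_i = 1.293 mm.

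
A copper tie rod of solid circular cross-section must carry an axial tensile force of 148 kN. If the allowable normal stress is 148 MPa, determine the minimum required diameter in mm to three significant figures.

Required area A ≥ P/σ_allow = 148000/148 = 1000 mm².
For a solid circular section, d ≥ √(4A/π) = 35.68 mm.

35.7 mm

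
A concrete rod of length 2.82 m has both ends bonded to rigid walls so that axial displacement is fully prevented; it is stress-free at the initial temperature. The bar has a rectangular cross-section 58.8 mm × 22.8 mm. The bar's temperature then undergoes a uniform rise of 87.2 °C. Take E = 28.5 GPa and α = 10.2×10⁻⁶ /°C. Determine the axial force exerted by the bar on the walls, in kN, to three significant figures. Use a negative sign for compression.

-34.0 kN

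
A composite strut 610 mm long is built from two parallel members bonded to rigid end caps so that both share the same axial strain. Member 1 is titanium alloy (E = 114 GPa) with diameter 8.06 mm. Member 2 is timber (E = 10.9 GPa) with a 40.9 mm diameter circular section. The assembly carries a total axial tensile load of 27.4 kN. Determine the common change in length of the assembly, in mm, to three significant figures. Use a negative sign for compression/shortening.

0.830 mm

A_1 = 51.02 mm².
A_2 = 1314 mm².
Equal strain + equilibrium ⇒ each member carries load in proportion to AE: A₁E₁ = 5817000 N, A₂E₂ = 14320000 N, ΣAE = 20140000 N.
δ = PL/ΣAE = 27400·610/20140000 = 0.83 mm.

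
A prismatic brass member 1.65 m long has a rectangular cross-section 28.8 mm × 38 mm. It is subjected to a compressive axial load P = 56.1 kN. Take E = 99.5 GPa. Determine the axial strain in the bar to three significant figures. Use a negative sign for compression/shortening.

A = 1094 mm².
σ = N/A = -51.26 MPa; ε = σ/E = -51.26/99500 = -5.152e-04.

-5.15e-04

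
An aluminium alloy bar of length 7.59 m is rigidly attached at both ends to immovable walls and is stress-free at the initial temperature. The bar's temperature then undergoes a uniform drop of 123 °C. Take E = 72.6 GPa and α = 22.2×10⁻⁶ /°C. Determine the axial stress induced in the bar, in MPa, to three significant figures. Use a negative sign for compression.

Free thermal expansion αLΔT = 22.2e-6 · 7590 · -123 = -20.73 mm.
The walls impose strain ε = −(-20.73)/7590 = 2.7306e-03; σ = Eε = 72600 · 2.7306e-03 = 198.2 MPa.

198 MPa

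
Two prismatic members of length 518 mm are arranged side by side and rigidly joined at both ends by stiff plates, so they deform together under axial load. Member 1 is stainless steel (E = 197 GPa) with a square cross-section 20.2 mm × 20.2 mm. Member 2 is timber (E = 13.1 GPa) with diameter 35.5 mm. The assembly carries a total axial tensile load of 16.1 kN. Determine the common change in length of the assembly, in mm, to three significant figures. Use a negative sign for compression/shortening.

0.0893 mm

A_1 = 408 mm².
A_2 = 989.8 mm².
Equal strain + equilibrium ⇒ each member carries load in proportion to AE: A₁E₁ = 80380000 N, A₂E₂ = 12970000 N, ΣAE = 93350000 N.
δ = PL/ΣAE = 16100·518/93350000 = 0.08934 mm.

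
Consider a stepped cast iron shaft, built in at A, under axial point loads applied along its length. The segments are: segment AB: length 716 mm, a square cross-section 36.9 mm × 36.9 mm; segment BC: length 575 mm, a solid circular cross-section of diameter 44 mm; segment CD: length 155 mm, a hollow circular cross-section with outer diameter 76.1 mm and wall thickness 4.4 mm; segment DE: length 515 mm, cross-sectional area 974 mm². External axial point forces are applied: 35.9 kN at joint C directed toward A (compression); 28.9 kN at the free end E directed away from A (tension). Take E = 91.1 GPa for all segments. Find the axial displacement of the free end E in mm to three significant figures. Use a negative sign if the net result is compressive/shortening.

Internal axial forces (sectioning from the free end, tension +): N_DE = 28.9 kN, N_CD = 28.9 kN, N_BC = -7 kN, N_AB = -7 kN.
A_AB = 1362 mm².
A_BC = 1521 mm².
A_CD = 991.1 mm².
δ_AB = -7000·716/(1362·91100) = -0.04041 mm
δ_BC = -7000·575/(1521·91100) = -0.02906 mm
δ_CD = 28900·155/(991.1·91100) = 0.04961 mm
δ_DE = 28900·515/(974·91100) = 0.1677 mm
δ = Σδ_i = 0.1479 mm.

0.148 mm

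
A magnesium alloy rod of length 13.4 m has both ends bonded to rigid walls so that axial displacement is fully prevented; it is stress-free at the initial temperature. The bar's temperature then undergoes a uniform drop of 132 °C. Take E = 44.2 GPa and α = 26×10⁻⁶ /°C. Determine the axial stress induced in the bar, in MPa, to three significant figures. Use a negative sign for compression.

152 MPa

Free thermal expansion αLΔT = 26e-6 · 13400 · -132 = -45.99 mm.
The walls impose strain ε = −(-45.99)/13400 = 3.4320e-03; σ = Eε = 44200 · 3.4320e-03 = 151.7 MPa.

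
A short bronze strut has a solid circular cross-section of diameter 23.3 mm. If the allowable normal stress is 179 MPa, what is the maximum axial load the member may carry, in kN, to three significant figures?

A = 426.4 mm².
P_max = σ_allow · A = 179 · 426.4 = 76320 N = 76.32 kN.

76.3 kN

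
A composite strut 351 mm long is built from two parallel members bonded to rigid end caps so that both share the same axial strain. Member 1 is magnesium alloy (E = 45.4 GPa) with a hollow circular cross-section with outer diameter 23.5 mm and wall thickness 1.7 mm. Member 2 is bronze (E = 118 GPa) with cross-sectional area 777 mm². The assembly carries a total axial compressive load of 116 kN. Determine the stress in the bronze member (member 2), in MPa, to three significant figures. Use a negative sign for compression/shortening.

A_1 = 116.4 mm².
Equal strain + equilibrium ⇒ each member carries load in proportion to AE: A₁E₁ = 5286000 N, A₂E₂ = 91690000 N, ΣAE = 96970000 N.
σ₂ = P·E₂/ΣAE = -116000·118000/96970000 = -141.2 MPa.

-141 MPa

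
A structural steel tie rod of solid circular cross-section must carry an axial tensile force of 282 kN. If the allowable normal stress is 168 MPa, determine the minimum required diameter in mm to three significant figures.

Required area A ≥ P/σ_allow = 282000/168 = 1679 mm².
For a solid circular section, d ≥ √(4A/π) = 46.23 mm.

46.2 mm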